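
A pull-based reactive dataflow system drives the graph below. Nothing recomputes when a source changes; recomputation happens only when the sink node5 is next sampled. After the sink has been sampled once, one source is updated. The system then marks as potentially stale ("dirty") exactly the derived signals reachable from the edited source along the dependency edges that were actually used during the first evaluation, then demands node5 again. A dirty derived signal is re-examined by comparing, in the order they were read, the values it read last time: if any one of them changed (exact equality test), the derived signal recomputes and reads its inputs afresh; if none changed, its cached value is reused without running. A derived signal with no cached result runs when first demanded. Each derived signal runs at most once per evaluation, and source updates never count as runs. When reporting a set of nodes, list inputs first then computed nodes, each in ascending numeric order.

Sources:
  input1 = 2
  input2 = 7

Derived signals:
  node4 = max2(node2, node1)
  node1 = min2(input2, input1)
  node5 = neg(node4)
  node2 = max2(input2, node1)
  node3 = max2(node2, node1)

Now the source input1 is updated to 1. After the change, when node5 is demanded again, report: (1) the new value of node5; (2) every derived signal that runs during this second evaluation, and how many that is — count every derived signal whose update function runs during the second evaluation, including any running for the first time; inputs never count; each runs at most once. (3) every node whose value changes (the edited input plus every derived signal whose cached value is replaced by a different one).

New value of node5: -7.
Derived signals that run: node1, node2, node4 — 3 in total.
Values that change: input1, node1.
Key observation: the cutoff stops propagation at node5 — its inputs' values are unchanged, so it reuses its cache.

First evaluation (everything demanded from the output):
  node1 = min2(7, 2) = 2
  node2 = max2(7, 2) = 7
  node4 = max2(7, 2) = 7
  node5 = neg(7) = -7

Propagation after the edit:
  node1: runs — input1 2->1; result 1.
  node2: runs — node1 2->1; result 7 (same value as before).
  node4: runs — node1 2->1; result 7 (same value as before).
  node5: checked — values it read are unchanged (node4 unchanged); reused cached -7 without running.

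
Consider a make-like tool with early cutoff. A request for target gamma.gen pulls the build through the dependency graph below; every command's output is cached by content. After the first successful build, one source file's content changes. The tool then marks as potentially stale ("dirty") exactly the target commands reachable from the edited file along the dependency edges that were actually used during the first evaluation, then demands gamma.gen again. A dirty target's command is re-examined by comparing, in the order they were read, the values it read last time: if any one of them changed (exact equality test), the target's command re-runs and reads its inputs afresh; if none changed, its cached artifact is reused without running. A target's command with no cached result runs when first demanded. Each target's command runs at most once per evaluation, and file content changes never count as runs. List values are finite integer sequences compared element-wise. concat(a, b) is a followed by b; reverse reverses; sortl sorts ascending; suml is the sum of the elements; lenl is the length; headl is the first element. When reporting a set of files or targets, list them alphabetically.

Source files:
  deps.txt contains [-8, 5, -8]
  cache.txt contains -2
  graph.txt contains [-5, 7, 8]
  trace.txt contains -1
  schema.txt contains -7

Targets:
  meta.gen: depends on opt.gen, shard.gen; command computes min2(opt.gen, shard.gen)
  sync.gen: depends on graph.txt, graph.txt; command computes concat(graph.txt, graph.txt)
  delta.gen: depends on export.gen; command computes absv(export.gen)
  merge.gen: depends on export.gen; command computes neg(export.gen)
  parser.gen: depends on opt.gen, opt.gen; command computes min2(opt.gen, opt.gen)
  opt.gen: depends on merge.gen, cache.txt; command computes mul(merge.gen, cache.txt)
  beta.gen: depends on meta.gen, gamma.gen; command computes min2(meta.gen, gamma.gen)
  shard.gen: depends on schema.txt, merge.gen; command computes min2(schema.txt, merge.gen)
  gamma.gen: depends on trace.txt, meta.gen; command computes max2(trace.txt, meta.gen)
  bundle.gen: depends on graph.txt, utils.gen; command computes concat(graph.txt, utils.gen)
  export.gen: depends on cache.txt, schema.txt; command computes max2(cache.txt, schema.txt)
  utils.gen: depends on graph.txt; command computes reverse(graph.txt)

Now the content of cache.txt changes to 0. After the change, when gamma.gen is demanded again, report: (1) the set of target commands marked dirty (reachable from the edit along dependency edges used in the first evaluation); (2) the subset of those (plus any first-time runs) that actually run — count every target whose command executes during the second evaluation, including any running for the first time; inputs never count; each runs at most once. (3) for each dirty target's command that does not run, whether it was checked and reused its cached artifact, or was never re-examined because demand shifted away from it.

The edit dirties: export.gen, gamma.gen, merge.gen, meta.gen, opt.gen, shard.gen.
5 target commands run: export.gen, merge.gen, meta.gen, opt.gen, shard.gen.
Cache hits after checking: gamma.gen.
Note where the cutoff bites: gamma.gen is checked, finds nothing changed, and keeps its cache.

First demand of the output computes:
  export.gen = max2(-2, -7) = -2
  merge.gen = neg(-2) = 2
  opt.gen = mul(2, -2) = -4
  shard.gen = min2(-7, 2) = -7
  meta.gen = min2(-4, -7) = -7
  gamma.gen = max2(-1, -7) = -1

After the edit, cleaning proceeds:
  export.gen: a read changed (cache.txt -2->0) — executes, giving 0.
  merge.gen: a read changed (export.gen -2->0) — executes, giving 0.
  opt.gen: a read changed (merge.gen 2->0; cache.txt -2->0) — executes, giving 0.
  shard.gen: a read changed (merge.gen 2->0) — executes, giving -7 — identical to its old value.
  meta.gen: a read changed (opt.gen -4->0) — executes, giving -7 — identical to its old value.
  gamma.gen: dirty, but its reads are unchanged (trace.txt unchanged, meta.gen unchanged); cached -1 stands.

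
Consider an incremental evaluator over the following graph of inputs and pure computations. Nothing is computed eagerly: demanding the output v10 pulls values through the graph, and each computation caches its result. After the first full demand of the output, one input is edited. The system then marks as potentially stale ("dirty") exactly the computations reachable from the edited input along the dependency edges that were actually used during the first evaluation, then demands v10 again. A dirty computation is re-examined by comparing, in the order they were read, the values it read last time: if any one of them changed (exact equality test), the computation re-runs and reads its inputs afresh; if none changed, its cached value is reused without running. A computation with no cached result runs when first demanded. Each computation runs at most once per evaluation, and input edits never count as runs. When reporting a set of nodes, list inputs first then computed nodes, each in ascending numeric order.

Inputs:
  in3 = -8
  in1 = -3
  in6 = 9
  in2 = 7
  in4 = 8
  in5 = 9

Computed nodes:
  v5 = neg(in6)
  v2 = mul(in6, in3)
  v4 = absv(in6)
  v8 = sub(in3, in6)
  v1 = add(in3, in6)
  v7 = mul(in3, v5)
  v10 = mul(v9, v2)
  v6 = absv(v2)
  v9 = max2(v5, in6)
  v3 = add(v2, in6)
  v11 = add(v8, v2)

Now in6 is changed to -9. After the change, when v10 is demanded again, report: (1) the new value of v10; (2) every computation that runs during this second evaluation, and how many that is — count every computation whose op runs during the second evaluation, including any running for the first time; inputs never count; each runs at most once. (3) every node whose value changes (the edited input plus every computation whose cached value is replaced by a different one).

v10 now evaluates to 648.
Run set: v2, v5, v9, v10 (4 run).
Changed values: in6, v2, v5, v10.

Initial pass — values computed on the first demand:
  v2 = mul(9, -8) = -72
  v5 = neg(9) = -9
  v9 = max2(-9, 9) = 9
  v10 = mul(9, -72) = -648

Second demand — change propagation:
  v2: re-runs because in6 9->-9; new result 72.
  v5: re-runs because in6 9->-9; new result 9.
  v9: re-runs because v5 -9->9; in6 9->-9; new result 9 (unchanged).
  v10: re-runs because v2 -72->72; new result 648.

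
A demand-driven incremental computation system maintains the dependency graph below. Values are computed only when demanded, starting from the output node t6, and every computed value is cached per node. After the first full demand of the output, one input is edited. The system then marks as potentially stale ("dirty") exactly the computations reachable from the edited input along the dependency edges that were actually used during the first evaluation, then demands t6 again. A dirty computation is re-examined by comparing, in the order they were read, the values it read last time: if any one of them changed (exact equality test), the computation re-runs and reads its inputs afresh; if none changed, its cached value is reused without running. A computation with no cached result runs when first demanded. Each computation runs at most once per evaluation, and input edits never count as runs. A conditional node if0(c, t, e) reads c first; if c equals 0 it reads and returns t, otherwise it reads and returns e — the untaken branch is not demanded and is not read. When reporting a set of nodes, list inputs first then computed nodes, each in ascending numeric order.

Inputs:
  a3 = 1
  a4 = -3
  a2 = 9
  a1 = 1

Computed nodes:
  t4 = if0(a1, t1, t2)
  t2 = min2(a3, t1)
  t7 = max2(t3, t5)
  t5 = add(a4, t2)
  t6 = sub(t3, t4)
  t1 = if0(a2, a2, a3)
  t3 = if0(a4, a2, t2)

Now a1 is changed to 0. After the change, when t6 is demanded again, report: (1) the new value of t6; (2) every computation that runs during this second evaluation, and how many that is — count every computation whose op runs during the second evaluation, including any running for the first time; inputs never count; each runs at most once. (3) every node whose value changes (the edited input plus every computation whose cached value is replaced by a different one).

First evaluation (everything demanded from the output):
  t1 = if0(a2=9 -> else branch a3) = 1
  t2 = min2(1, 1) = 1
  t3 = if0(a4=-3 -> else branch t2) = 1
  t4 = if0(a1=1 -> else branch t2) = 1
  t6 = sub(1, 1) = 0

Propagation after the edit:
  t4: runs — a1 1->0; result 1 (same value as before).
  t6: checked — values it read are unchanged (t3 unchanged, t4 unchanged); reused cached 0 without running.

Key observation: the change is absorbed at t4 — it re-runs but produces the same value, and the output's value is unchanged.

New value of t6: 0.
Computations that run: t4 — 1 in total.
Values that change: a1.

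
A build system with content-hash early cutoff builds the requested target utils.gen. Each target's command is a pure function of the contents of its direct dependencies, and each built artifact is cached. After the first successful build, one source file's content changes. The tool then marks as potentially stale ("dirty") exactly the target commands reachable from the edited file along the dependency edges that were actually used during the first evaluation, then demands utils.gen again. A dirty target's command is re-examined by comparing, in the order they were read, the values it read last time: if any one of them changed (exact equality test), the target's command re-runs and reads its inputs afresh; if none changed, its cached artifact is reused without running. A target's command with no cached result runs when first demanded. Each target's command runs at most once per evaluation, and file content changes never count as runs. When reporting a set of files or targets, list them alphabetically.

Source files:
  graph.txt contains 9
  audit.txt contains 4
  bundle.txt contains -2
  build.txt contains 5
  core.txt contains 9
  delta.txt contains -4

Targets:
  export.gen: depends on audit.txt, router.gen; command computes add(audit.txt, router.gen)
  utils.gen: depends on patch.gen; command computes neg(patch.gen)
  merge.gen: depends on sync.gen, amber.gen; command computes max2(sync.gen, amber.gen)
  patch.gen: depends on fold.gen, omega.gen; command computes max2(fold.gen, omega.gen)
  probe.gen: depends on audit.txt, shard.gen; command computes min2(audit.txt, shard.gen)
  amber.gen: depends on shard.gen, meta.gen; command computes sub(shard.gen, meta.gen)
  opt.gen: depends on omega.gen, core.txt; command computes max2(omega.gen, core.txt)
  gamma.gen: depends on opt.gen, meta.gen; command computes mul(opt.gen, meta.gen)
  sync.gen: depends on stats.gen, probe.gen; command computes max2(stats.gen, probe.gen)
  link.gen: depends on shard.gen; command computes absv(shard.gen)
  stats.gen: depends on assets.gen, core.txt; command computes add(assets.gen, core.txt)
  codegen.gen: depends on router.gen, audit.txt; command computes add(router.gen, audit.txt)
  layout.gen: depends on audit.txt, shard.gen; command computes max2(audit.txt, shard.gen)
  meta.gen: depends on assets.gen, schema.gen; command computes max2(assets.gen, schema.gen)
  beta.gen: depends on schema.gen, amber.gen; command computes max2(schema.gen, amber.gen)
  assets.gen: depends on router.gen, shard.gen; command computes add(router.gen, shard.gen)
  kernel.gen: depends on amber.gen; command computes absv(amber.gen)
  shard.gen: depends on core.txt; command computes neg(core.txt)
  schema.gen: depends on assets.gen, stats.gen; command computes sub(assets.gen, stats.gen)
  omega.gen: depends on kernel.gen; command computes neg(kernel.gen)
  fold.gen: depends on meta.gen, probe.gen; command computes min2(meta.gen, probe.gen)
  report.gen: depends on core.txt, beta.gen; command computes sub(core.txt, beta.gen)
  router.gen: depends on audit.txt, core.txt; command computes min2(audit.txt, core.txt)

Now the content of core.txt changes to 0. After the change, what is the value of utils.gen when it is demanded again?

First evaluation (everything demanded from the output):
  router.gen = min2(4, 9) = 4
  shard.gen = neg(9) = -9
  assets.gen = add(4, -9) = -5
  probe.gen = min2(4, -9) = -9
  stats.gen = add(-5, 9) = 4
  schema.gen = sub(-5, 4) = -9
  meta.gen = max2(-5, -9) = -5
  amber.gen = sub(-9, -5) = -4
  fold.gen = min2(-5, -9) = -9
  kernel.gen = absv(-4) = 4
  omega.gen = neg(4) = -4
  patch.gen = max2(-9, -4) = -4
  utils.gen = neg(-4) = 4

Propagation after the edit:
  router.gen: runs — core.txt 9->0; result 0.
  shard.gen: runs — core.txt 9->0; result 0.
  assets.gen: runs — router.gen 4->0; shard.gen -9->0; result 0.
  probe.gen: runs — shard.gen -9->0; result 0.
  stats.gen: runs — assets.gen -5->0; core.txt 9->0; result 0.
  schema.gen: runs — assets.gen -5->0; stats.gen 4->0; result 0.
  meta.gen: runs — assets.gen -5->0; schema.gen -9->0; result 0.
  amber.gen: runs — shard.gen -9->0; meta.gen -5->0; result 0.
  fold.gen: runs — meta.gen -5->0; probe.gen -9->0; result 0.
  kernel.gen: runs — amber.gen -4->0; result 0.
  omega.gen: runs — kernel.gen 4->0; result 0.
  patch.gen: runs — fold.gen -9->0; omega.gen -4->0; result 0.
  utils.gen: runs — patch.gen -4->0; result 0.

New value of utils.gen: 0.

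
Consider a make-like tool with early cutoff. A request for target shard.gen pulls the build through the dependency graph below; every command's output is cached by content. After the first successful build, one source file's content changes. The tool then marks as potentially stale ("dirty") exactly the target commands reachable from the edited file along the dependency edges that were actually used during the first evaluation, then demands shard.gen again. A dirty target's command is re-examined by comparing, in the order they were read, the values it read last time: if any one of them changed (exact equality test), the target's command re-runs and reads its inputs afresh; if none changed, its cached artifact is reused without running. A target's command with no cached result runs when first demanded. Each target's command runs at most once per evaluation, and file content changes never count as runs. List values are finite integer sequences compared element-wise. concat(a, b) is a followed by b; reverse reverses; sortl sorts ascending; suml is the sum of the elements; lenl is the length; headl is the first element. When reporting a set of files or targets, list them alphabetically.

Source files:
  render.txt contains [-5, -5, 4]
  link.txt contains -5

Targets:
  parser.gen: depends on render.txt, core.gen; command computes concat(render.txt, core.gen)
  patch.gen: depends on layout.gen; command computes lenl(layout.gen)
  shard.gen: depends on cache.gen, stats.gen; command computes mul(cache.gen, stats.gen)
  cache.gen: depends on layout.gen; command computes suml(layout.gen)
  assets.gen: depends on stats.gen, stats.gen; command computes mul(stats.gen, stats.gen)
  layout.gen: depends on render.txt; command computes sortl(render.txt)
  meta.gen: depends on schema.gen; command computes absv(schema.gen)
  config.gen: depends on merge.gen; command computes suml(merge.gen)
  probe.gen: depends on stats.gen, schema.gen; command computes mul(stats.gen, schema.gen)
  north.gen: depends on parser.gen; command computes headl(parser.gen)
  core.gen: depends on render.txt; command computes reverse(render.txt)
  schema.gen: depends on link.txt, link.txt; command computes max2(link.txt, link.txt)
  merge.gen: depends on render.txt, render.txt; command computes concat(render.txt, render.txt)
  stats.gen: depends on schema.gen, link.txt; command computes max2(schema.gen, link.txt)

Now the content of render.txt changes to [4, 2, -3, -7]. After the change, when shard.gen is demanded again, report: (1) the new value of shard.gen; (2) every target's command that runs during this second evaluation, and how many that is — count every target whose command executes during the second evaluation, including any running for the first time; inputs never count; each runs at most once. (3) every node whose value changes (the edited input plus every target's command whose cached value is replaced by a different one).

Demanding shard.gen again yields 20.
3 target commands run: cache.gen, layout.gen, shard.gen.
The nodes whose values change: cache.gen, layout.gen, render.txt, shard.gen.

First demand of the output computes:
  layout.gen = sortl([-5, -5, 4]) = [-5, -5, 4]
  cache.gen = suml([-5, -5, 4]) = -6
  schema.gen = max2(-5, -5) = -5
  stats.gen = max2(-5, -5) = -5
  shard.gen = mul(-6, -5) = 30

After the edit, cleaning proceeds:
  layout.gen: a read changed (render.txt [-5, -5, 4]->[4, 2, -3, -7]) — executes, giving [-7, -3, 2, 4].
  cache.gen: a read changed (layout.gen [-5, -5, 4]->[-7, -3, 2, 4]) — executes, giving -4.
  shard.gen: a read changed (cache.gen -6->-4) — executes, giving 20.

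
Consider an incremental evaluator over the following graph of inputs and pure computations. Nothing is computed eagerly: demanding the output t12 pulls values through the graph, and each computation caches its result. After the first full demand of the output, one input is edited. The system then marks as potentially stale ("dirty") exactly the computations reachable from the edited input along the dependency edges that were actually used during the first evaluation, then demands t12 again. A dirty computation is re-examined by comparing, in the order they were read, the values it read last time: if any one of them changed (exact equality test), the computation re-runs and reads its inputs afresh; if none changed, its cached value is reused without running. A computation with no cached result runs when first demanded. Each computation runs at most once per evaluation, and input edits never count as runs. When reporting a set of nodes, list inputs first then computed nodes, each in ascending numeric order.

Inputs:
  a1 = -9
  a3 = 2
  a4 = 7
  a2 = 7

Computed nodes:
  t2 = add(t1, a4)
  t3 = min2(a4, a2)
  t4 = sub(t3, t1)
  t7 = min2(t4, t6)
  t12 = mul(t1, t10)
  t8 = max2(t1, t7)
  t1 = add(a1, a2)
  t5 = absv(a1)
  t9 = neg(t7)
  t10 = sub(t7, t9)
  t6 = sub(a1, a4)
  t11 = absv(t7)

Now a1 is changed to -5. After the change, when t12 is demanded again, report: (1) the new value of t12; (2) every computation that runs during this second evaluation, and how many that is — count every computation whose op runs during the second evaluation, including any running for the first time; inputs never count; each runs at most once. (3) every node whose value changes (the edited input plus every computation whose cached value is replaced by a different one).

t12 now evaluates to -48.
Run set: t1, t4, t6, t7, t9, t10, t12 (7 run).
Changed values: a1, t1, t4, t6, t7, t9, t10, t12.

Initial pass — values computed on the first demand:
  t1 = add(-9, 7) = -2
  t3 = min2(7, 7) = 7
  t4 = sub(7, -2) = 9
  t6 = sub(-9, 7) = -16
  t7 = min2(9, -16) = -16
  t9 = neg(-16) = 16
  t10 = sub(-16, 16) = -32
  t12 = mul(-2, -32) = 64

Second demand — change propagation:
  t1: re-runs because a1 -9->-5; new result 2.
  t4: re-runs because t1 -2->2; new result 5.
  t6: re-runs because a1 -9->-5; new result -12.
  t7: re-runs because t4 9->5; t6 -16->-12; new result -12.
  t9: re-runs because t7 -16->-12; new result 12.
  t10: re-runs because t7 -16->-12; t9 16->12; new result -24.
  t12: re-runs because t1 -2->2; t10 -32->-24; new result -48.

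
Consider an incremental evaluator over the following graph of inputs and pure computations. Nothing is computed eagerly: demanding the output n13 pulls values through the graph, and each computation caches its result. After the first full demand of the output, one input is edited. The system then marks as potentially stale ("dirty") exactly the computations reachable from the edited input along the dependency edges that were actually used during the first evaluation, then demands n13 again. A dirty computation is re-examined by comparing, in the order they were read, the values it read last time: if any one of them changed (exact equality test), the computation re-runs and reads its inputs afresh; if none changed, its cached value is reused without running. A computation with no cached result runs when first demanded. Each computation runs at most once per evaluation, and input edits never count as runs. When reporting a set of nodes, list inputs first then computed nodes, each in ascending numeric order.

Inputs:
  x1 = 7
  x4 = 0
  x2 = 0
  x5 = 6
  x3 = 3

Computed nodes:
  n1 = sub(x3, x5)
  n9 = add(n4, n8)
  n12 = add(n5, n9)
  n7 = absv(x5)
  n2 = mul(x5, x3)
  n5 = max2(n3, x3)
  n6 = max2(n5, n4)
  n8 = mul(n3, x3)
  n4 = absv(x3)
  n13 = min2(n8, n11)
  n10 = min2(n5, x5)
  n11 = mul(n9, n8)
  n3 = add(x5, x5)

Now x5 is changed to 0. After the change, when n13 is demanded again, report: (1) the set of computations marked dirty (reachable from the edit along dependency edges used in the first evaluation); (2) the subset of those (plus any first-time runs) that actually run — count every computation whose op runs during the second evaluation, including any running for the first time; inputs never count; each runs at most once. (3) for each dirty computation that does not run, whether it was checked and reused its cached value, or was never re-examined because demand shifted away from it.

Initial pass — values computed on the first demand:
  n3 = add(6, 6) = 12
  n4 = absv(3) = 3
  n8 = mul(12, 3) = 36
  n9 = add(3, 36) = 39
  n11 = mul(39, 36) = 1404
  n13 = min2(36, 1404) = 36

Second demand — change propagation:
  n3: re-runs because x5 6->0; x5 6->0; new result 0.
  n8: re-runs because n3 12->0; new result 0.
  n9: re-runs because n8 36->0; new result 3.
  n11: re-runs because n9 39->3; n8 36->0; new result 0.
  n13: re-runs because n8 36->0; n11 1404->0; new result 0.

Dirty set: n3, n8, n9, n11, n13.
Run set: n3, n8, n9, n11, n13 (5 run).
All dirty computations ended up running.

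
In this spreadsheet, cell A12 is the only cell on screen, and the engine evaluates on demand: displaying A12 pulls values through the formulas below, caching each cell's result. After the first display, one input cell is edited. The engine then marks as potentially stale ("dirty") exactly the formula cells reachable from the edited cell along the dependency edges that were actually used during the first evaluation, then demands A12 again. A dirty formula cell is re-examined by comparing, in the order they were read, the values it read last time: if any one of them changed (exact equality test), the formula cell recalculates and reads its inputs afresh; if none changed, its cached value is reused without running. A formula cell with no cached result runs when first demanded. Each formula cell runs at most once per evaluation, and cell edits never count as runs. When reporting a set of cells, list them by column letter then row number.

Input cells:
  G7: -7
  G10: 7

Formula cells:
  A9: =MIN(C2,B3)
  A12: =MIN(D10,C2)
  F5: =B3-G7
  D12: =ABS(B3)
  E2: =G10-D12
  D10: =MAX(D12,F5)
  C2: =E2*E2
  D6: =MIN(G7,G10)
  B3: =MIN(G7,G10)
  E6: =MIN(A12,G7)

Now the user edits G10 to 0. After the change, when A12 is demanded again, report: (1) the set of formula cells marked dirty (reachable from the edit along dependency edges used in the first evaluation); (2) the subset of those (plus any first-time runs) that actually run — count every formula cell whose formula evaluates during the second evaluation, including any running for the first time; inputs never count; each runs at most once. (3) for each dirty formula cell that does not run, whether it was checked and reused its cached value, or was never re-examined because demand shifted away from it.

Dirty set: A12, B3, C2, D10, D12, E2, F5.
Run set: A12, B3, C2, E2 (4 run).
Re-examined without running (cache reused): D10, D12, F5.
The important point: at F5 every value read last time is unchanged, so the dirty flag clears without a run.

Initial pass — values computed on the first demand:
  B3 = MIN(-7, 7) = -7
  D12 = ABS(-7) = 7
  E2 = 7 - 7 = 0
  C2 = 0 * 0 = 0
  F5 = -7 - -7 = 0
  D10 = MAX(7, 0) = 7
  A12 = MIN(7, 0) = 0

Second demand — change propagation:
  B3: re-runs because G10 7->0; new result -7 (unchanged).
  D12: re-examined; everything it read last time is the same (B3 unchanged) — cache 7 kept, no run.
  E2: re-runs because G10 7->0; new result -7.
  C2: re-runs because E2 0->-7; E2 0->-7; new result 49.
  F5: re-examined; everything it read last time is the same (B3 unchanged, G7 unchanged) — cache 0 kept, no run.
  D10: re-examined; everything it read last time is the same (D12 unchanged, F5 unchanged) — cache 7 kept, no run.
  A12: re-runs because C2 0->49; new result 7.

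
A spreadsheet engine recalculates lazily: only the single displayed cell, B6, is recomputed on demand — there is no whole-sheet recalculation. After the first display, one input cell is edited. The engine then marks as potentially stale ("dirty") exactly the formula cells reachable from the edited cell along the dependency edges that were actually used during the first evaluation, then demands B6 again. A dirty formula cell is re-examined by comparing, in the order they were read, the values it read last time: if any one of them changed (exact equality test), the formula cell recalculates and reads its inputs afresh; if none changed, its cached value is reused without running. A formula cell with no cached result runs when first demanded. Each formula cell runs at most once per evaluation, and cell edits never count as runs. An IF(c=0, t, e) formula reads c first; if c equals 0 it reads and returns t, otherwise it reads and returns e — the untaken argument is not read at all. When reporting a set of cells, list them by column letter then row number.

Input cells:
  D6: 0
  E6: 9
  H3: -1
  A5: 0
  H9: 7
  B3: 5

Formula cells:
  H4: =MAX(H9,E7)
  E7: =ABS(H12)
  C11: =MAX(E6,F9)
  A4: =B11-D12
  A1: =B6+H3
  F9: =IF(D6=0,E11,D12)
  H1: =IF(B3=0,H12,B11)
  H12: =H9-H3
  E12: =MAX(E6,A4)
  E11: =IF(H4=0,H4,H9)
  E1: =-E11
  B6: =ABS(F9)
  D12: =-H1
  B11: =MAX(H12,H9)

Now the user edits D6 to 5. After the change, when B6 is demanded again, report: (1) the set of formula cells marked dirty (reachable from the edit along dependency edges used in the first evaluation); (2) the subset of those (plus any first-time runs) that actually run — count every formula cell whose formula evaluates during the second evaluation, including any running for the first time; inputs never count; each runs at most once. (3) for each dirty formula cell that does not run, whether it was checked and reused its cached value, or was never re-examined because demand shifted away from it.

First evaluation (everything demanded from the output):
  H12 = 7 - -1 = 8
  E7 = ABS(8) = 8
  H4 = MAX(7, 8) = 8
  E11 = IF(H4=0: H4=8 -> else branch H9) = 7
  F9 = IF(D6=0: D6=0 -> then branch E11) = 7
  B6 = ABS(7) = 7

Propagation after the edit:
  B11: demanded for the first time — runs, produces 8.
  H1: demanded for the first time — runs, produces 8.
  D12: demanded for the first time — runs, produces -8.
  F9: runs — D6 0->5; result -8.
  B6: runs — F9 7->-8; result 8.

Key observation: a condition flipped, so demand reaches new nodes — B11, D12, H1 run for the first time.

Marked dirty: B6, F9.
Formula cells that run: B6, B11, D12, F9, H1 — 5 in total.
Every dirty formula cell ran.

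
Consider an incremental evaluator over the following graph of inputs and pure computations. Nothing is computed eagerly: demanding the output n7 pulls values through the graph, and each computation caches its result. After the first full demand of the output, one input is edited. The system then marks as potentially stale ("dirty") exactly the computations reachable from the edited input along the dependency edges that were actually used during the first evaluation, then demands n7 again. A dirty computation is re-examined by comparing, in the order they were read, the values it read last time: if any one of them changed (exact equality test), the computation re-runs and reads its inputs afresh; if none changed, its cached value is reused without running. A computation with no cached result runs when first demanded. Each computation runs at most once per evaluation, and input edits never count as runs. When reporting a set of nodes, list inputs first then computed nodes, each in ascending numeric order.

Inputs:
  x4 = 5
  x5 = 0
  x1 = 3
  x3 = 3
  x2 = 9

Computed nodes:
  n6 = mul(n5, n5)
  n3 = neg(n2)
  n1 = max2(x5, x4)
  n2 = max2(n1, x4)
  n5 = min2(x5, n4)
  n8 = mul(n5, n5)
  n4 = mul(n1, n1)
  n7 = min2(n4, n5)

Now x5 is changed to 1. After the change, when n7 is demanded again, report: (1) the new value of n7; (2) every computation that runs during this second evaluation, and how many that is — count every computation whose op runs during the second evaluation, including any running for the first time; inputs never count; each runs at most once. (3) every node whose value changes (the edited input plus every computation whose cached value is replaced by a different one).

n7 now evaluates to 1.
Run set: n1, n5, n7 (3 run).
Changed values: x5, n5, n7.
The important point: at n4 every value read last time is unchanged, so the dirty flag clears without a run.

Initial pass — values computed on the first demand:
  n1 = max2(0, 5) = 5
  n4 = mul(5, 5) = 25
  n5 = min2(0, 25) = 0
  n7 = min2(25, 0) = 0

Second demand — change propagation:
  n1: re-runs because x5 0->1; new result 5 (unchanged).
  n4: re-examined; everything it read last time is the same (n1 unchanged, n1 unchanged) — cache 25 kept, no run.
  n5: re-runs because x5 0->1; new result 1.
  n7: re-runs because n5 0->1; new result 1.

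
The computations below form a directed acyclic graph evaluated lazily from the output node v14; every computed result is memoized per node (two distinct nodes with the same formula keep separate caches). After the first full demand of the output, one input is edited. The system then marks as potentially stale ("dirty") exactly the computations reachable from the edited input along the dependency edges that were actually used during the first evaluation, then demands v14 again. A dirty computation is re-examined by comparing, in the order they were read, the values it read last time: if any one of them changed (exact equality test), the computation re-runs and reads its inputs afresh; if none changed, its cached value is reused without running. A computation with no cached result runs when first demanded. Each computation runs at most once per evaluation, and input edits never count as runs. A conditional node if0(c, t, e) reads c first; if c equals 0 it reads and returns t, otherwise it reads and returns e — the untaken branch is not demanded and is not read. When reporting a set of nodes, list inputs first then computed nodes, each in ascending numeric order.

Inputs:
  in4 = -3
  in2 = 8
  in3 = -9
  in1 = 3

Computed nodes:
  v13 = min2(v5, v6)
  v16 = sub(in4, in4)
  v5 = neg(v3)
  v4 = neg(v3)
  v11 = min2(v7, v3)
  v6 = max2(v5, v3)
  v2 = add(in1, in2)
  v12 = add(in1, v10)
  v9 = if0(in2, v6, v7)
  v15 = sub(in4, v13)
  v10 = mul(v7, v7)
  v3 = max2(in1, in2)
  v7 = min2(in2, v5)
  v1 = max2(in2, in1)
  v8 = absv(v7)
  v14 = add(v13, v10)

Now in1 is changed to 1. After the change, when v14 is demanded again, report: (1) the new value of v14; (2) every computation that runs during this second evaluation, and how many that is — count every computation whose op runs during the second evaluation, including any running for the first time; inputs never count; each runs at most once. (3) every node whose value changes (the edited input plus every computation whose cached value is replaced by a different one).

Demanding v14 again yields 56.
1 computations run: v3.
The nodes whose values change: in1.
Note the absorption at v3: it re-runs yet its value is the same, leaving the output's value untouched.

First demand of the output computes:
  v3 = max2(3, 8) = 8
  v5 = neg(8) = -8
  v6 = max2(-8, 8) = 8
  v7 = min2(8, -8) = -8
  v10 = mul(-8, -8) = 64
  v13 = min2(-8, 8) = -8
  v14 = add(-8, 64) = 56

After the edit, cleaning proceeds:
  v3: a read changed (in1 3->1) — executes, giving 8 — identical to its old value.
  v5: dirty, but its reads are unchanged (v3 unchanged); cached -8 stands.
  v6: dirty, but its reads are unchanged (v5 unchanged, v3 unchanged); cached 8 stands.
  v7: dirty, but its reads are unchanged (in2 unchanged, v5 unchanged); cached -8 stands.
  v10: dirty, but its reads are unchanged (v7 unchanged, v7 unchanged); cached 64 stands.
  v13: dirty, but its reads are unchanged (v5 unchanged, v6 unchanged); cached -8 stands.
  v14: dirty, but its reads are unchanged (v13 unchanged, v10 unchanged); cached 56 stands.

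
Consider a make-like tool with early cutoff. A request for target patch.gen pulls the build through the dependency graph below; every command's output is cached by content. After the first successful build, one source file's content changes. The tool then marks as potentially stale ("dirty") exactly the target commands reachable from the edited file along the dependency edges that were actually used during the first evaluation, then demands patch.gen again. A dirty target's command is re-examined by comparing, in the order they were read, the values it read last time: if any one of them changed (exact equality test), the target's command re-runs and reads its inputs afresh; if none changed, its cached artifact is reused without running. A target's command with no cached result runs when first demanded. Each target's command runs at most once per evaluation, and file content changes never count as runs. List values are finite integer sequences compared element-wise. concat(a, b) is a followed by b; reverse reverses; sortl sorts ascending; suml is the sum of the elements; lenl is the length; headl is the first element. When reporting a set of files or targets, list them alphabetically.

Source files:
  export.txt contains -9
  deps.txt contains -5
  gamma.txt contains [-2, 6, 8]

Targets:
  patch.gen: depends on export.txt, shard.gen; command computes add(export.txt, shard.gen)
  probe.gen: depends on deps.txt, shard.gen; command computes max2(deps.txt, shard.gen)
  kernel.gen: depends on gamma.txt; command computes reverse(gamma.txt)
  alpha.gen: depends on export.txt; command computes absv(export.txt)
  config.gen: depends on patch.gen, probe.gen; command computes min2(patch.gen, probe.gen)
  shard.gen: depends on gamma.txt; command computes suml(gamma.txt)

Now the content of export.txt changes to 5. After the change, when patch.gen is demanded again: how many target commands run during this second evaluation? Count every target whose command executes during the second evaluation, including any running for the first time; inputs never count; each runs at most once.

First demand of the output computes:
  shard.gen = suml([-2, 6, 8]) = 12
  patch.gen = add(-9, 12) = 3

After the edit, cleaning proceeds:
  patch.gen: a read changed (export.txt -9->5) — executes, giving 17.

1 target commands run: patch.gen.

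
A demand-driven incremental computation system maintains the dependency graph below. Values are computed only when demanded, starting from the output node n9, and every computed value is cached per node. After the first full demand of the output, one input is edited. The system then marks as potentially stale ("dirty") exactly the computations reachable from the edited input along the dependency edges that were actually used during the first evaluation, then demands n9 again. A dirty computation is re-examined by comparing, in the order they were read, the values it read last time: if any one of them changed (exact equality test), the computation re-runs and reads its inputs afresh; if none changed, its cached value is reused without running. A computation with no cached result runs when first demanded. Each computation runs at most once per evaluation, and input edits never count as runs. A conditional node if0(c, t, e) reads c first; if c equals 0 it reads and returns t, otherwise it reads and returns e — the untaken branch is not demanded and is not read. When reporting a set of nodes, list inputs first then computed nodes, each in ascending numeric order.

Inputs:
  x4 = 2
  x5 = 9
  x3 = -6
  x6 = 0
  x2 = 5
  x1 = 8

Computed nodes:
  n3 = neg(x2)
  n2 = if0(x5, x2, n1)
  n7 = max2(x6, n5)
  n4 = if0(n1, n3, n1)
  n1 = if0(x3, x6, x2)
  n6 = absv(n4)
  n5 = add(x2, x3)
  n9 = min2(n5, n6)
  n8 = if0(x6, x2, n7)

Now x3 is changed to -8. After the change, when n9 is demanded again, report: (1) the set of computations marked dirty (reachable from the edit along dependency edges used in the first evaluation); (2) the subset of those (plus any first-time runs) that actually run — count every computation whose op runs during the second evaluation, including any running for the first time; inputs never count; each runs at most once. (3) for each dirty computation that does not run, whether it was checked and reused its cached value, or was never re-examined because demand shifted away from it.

Marked dirty: n1, n4, n5, n6, n9.
Computations that run: n1, n5, n9 — 3 in total.
Checked but reused from cache: n4, n6.
Key observation: the cutoff stops propagation at n4 — its inputs' values are unchanged, so it reuses its cache.

First evaluation (everything demanded from the output):
  n1 = if0(x3=-6 -> else branch x2) = 5
  n4 = if0(n1=5 -> else branch n1) = 5
  n5 = add(5, -6) = -1
  n6 = absv(5) = 5
  n9 = min2(-1, 5) = -1

Propagation after the edit:
  n1: runs — x3 -6->-8; result 5 (same value as before).
  n4: checked — values it read are unchanged (n1 unchanged, n1 unchanged); reused cached 5 without running.
  n5: runs — x3 -6->-8; result -3.
  n6: checked — values it read are unchanged (n4 unchanged); reused cached 5 without running.
  n9: runs — n5 -1->-3; result -3.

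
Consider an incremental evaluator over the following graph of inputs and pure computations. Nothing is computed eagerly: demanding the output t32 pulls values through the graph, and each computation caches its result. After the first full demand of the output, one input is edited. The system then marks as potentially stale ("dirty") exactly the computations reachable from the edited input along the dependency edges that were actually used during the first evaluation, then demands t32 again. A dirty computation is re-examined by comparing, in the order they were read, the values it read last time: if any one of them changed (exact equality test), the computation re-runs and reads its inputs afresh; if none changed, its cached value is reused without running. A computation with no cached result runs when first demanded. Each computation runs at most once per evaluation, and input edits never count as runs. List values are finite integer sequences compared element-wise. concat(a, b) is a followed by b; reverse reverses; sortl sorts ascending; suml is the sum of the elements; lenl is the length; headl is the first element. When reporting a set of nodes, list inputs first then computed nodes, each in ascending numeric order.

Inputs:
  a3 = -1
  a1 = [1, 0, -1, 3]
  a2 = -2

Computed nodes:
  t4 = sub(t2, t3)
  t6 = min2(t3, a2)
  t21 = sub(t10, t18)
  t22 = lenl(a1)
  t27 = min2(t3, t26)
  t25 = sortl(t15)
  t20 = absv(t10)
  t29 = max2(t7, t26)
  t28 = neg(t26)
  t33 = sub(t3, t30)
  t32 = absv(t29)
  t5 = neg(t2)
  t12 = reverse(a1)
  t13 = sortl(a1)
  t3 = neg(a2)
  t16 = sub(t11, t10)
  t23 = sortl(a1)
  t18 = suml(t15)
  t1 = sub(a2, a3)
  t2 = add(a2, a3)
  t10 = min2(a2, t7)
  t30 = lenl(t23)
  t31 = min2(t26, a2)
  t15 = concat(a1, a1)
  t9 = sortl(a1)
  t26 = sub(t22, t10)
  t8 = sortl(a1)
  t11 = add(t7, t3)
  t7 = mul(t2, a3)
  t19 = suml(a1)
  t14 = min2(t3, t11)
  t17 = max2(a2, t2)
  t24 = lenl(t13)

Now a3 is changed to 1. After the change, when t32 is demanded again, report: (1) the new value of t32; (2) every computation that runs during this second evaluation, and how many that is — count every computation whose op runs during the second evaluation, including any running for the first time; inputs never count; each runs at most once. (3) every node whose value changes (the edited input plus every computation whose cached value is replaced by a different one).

Initial pass — values computed on the first demand:
  t2 = add(-2, -1) = -3
  t7 = mul(-3, -1) = 3
  t10 = min2(-2, 3) = -2
  t22 = lenl([1, 0, -1, 3]) = 4
  t26 = sub(4, -2) = 6
  t29 = max2(3, 6) = 6
  t32 = absv(6) = 6

Second demand — change propagation:
  t2: re-runs because a3 -1->1; new result -1.
  t7: re-runs because t2 -3->-1; a3 -1->1; new result -1.
  t10: re-runs because t7 3->-1; new result -2 (unchanged).
  t26: re-examined; everything it read last time is the same (t22 unchanged, t10 unchanged) — cache 6 kept, no run.
  t29: re-runs because t7 3->-1; new result 6 (unchanged).
  t32: re-examined; everything it read last time is the same (t29 unchanged) — cache 6 kept, no run.

The important point: at t26 every value read last time is unchanged, so the dirty flag clears without a run.

t32 now evaluates to 6.
Run set: t2, t7, t10, t29 (4 run).
Changed values: a3, t2, t7.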